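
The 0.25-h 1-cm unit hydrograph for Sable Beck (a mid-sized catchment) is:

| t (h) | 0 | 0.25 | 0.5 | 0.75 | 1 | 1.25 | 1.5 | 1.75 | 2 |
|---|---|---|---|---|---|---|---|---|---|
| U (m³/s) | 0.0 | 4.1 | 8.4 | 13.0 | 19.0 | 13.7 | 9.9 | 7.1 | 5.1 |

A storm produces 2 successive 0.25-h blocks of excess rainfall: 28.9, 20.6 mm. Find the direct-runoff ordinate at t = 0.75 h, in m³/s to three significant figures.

Q ≈ 54.9 m³/s

By discrete convolution, Q_j = Σ (P_i / 10 mm) · U_{j−i}.
At t = 0.75 h (j=3): Q = (28.9/10)·13.0 + (20.6/10)·8.4 = 54.9 m³/s.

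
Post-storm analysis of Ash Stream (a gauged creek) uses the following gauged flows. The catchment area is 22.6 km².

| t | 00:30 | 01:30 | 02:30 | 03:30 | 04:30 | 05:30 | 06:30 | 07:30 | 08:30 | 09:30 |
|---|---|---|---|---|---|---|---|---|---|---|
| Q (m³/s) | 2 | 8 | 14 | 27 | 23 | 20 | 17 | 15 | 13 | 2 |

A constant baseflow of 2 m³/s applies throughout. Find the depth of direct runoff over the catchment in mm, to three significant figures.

d ≈ 19.3 mm

Direct runoff: 0.0, 6.0, 12.0, 25.0, 21.0, 18.0, 15.0, 13.0, 11.0, 0.0 m³/s; ΣQ_DR = 121.0 m³/s.
V = ΣQ_DR · Δt = 121.0 × 3600 s = 4.356 × 10^5 m³.
Over A = 22.6 km², depth = V / A = 19.3 mm.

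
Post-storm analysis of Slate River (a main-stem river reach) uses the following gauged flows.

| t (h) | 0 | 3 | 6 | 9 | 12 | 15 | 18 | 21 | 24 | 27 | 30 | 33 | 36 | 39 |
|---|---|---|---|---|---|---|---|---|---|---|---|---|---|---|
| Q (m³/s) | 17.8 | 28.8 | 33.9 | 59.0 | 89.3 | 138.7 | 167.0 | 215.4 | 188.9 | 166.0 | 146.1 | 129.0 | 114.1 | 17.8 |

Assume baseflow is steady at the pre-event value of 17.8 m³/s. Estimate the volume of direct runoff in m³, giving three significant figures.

V ≈ 1.36 × 10^7 m³

Direct-runoff ordinates (Q − Q_b): 0.0, 11.0, 16.1, 41.2, 71.5, 120.9, 149.2, 197.6, 171.1, 148.2, 128.3, 111.2, 96.3, 0.0 m³/s.
ΣQ_DR = 1263 m³/s.
With Δt = 3 h = 10800 s, V = ΣQ_DR · Δt = 1263 × 10800 = 1.36 × 10^7 m³.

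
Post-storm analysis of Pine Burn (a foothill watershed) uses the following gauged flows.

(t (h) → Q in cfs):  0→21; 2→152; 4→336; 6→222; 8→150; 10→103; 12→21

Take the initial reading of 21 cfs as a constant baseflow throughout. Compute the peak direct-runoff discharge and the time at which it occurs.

Q_p = 315.0 cfs at t = 4 h

Subtracting baseflow gives direct-runoff ordinates: 0.0, 131.0, 315.0, 201.0, 129.0, 82.0, 0.0 cfs.
The maximum is 315.0 cfs, occurring at the reading for t = 4 h.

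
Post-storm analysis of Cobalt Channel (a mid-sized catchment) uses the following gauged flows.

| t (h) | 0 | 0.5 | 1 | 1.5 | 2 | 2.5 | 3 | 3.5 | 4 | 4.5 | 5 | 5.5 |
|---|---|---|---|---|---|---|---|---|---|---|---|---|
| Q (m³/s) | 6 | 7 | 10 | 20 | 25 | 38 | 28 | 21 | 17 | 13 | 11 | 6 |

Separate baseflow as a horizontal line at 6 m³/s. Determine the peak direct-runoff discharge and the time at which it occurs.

Q_p = 32.0 m³/s at t = 2.5 h

Subtracting baseflow gives direct-runoff ordinates: 0.0, 1.0, 4.0, 14.0, 19.0, 32.0, 22.0, 15.0, 11.0, 7.0, 5.0, 0.0 m³/s.
The maximum is 32.0 m³/s, occurring at the reading for t = 2.5 h.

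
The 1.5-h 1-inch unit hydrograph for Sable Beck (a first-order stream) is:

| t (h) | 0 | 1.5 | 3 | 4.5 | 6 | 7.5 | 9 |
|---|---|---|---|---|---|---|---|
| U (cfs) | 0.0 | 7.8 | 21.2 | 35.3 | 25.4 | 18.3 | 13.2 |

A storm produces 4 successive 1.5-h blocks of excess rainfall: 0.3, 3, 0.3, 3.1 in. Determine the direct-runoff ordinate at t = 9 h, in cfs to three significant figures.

Q ≈ 176 cfs

By discrete convolution, Q_j = Σ (P_i / 1 in) · U_{j−i}.
At t = 9 h (j=6): Q = (0.3/1)·13.2 + (3/1)·18.3 + (0.3/1)·25.4 + (3.1/1)·35.3 = 176 cfs.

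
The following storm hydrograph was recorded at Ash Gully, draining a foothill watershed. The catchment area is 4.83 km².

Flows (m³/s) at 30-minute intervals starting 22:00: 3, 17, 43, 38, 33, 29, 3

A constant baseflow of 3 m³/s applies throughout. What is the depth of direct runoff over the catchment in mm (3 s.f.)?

Direct runoff: 0.0, 14.0, 40.0, 35.0, 30.0, 26.0, 0.0 m³/s; ΣQ_DR = 145.0 m³/s.
V = ΣQ_DR · Δt = 145.0 × 1800 s = 2.610 × 10^5 m³.
Over A = 4.83 km², depth = V / A = 54.0 mm.

d ≈ 54.0 mm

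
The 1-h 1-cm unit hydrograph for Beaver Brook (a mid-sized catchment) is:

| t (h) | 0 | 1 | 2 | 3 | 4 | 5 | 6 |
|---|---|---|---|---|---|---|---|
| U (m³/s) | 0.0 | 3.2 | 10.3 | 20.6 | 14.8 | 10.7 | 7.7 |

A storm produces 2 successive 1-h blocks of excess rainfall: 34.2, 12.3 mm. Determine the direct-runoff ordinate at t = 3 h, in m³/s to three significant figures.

Q ≈ 83.1 m³/s

By discrete convolution, Q_j = Σ (P_i / 10 mm) · U_{j−i}.
At t = 3 h (j=3): Q = (34.2/10)·20.6 + (12.3/10)·10.3 = 83.1 m³/s.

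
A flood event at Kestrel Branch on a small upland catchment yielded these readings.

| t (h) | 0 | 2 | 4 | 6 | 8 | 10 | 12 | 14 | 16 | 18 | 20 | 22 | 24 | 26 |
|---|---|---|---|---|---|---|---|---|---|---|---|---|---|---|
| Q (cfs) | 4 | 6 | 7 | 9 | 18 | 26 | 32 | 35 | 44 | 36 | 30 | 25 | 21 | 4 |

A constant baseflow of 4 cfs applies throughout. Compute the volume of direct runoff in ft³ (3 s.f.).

Direct-runoff ordinates (Q − Q_b): 0.0, 2.0, 3.0, 5.0, 14.0, 22.0, 28.0, 31.0, 40.0, 32.0, 26.0, 21.0, 17.0, 0.0 cfs.
ΣQ_DR = 241.0 cfs.
With Δt = 2 h = 7200 s, V = ΣQ_DR · Δt = 241.0 × 7200 = 1.74 × 10^6 ft³.

V ≈ 1.74 × 10^6 ft³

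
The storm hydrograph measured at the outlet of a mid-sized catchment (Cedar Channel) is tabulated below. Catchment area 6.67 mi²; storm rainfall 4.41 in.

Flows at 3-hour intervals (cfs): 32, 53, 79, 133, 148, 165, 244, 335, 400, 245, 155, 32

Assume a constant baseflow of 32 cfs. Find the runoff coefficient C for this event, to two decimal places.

ΣQ_DR = 1637 cfs; V = ΣQ_DR·Δt = 1.768 × 10^7 ft³.
Runoff depth d = V / A = 1.141 in.
C = d / P = 1.141 / 4.41 = 0.26.

C ≈ 0.26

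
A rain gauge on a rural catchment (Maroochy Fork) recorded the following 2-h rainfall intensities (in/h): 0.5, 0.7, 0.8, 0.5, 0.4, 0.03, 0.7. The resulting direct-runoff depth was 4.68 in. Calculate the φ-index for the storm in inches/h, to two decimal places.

φ ≈ 0.21 in/h

Only the 6 blocks with intensity above φ contribute runoff: 0.5, 0.7, 0.8, 0.5, 0.4, 0.7 in/h.
Σ(I−φ)·Δt = d  ⇒  (0.5+0.7+0.8+0.5+0.4+0.7 − 6φ)·2 = 4.68
φ = (3.600 − 4.68/2) / 6 = 0.21 in/h.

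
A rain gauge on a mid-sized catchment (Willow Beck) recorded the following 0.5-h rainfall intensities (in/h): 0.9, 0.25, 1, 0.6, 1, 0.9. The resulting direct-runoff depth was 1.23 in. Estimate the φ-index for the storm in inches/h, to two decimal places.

Only the 5 blocks with intensity above φ contribute runoff: 0.9, 1, 0.6, 1, 0.9 in/h.
Σ(I−φ)·Δt = d  ⇒  (0.9+1+0.6+1+0.9 − 5φ)·0.5 = 1.23
φ = (4.400 − 1.23/0.5) / 5 = 0.39 in/h.

φ ≈ 0.39 in/h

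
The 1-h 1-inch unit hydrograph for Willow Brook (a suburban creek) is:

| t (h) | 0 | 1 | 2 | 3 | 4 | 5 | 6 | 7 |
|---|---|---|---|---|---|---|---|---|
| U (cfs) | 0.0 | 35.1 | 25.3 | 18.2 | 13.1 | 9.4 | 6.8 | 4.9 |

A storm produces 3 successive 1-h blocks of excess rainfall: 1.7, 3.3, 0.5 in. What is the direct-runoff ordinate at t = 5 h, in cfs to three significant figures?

Q ≈ 68.3 cfs

By discrete convolution, Q_j = Σ (P_i / 1 in) · U_{j−i}.
At t = 5 h (j=5): Q = (1.7/1)·9.4 + (3.3/1)·13.1 + (0.5/1)·18.2 = 68.3 cfs.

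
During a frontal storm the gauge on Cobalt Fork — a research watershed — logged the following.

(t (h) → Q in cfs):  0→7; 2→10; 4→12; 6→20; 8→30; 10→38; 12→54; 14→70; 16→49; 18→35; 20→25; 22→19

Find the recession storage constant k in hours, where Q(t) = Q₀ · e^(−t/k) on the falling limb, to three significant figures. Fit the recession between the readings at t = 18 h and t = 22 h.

On the falling limb, Q drops from 35 to 19 cfs between t = 18 h and t = 22 h (Δt = 4 h).
k = −Δt / ln(Q₂/Q₁) = −4 / ln(19/35) = 6.55 h.

k ≈ 6.55 h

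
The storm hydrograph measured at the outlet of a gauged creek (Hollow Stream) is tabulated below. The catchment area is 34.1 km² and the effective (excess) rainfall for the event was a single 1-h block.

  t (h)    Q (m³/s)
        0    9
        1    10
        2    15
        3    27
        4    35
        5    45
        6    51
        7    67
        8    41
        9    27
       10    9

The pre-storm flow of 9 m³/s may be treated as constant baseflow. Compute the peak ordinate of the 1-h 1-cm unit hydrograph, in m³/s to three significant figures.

U_p ≈ 23.2 m³/s

Direct runoff: 0.0, 1.0, 6.0, 18.0, 26.0, 36.0, 42.0, 58.0, 32.0, 18.0, 0.0 m³/s; ΣQ_DR = 237.0 m³/s, peak = 58.0 m³/s.
Runoff depth d = ΣQ_DR·Δt / A = 237.0 × 3600 / (34.1 km²) = 25.02 mm.
The 1-cm UH is the DRH scaled by (10 mm)/d, so U_p = 58.0 × 10/25.02 = 23.2 m³/s.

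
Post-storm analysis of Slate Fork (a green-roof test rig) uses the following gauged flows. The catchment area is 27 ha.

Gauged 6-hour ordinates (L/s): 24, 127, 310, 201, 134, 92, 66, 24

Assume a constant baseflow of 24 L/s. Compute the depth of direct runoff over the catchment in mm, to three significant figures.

d ≈ 62.9 mm

Direct runoff: 0.0, 103.0, 286.0, 177.0, 110.0, 68.0, 42.0, 0.0 L/s; ΣQ_DR = 786.0 L/s.
V = ΣQ_DR · Δt = 786.0 × 21600 s = 1.698 × 10^7 L.
Over A = 27 ha, depth = V / A = 62.9 mm.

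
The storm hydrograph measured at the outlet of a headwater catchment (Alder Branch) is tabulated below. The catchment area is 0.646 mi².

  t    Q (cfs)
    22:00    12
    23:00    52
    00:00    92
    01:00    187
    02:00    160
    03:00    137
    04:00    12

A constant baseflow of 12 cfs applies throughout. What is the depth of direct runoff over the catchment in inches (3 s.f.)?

Direct runoff: 0.0, 40.0, 80.0, 175.0, 148.0, 125.0, 0.0 cfs; ΣQ_DR = 568.0 cfs.
V = ΣQ_DR · Δt = 568.0 × 3600 s = 2.045 × 10^6 ft³.
Over A = 0.646 mi², depth = V / A = 1.36 in.

d ≈ 1.36 in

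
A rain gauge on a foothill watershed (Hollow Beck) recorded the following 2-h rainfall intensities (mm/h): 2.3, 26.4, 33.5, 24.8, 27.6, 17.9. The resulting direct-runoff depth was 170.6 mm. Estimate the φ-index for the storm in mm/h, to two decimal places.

φ ≈ 8.98 mm/h

Only the 5 blocks with intensity above φ contribute runoff: 26.4, 33.5, 24.8, 27.6, 17.9 mm/h.
Σ(I−φ)·Δt = d  ⇒  (26.4+33.5+24.8+27.6+17.9 − 5φ)·2 = 170.6
φ = (130.2 − 170.6/2) / 5 = 8.98 mm/h.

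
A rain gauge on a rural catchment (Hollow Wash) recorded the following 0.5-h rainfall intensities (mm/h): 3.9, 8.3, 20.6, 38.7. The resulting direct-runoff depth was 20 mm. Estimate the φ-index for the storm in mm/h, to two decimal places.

Only the 2 blocks with intensity above φ contribute runoff: 20.6, 38.7 mm/h.
Σ(I−φ)·Δt = d  ⇒  (20.6+38.7 − 2φ)·0.5 = 20
φ = (59.30 − 20/0.5) / 2 = 9.65 mm/h.

φ ≈ 9.65 mm/h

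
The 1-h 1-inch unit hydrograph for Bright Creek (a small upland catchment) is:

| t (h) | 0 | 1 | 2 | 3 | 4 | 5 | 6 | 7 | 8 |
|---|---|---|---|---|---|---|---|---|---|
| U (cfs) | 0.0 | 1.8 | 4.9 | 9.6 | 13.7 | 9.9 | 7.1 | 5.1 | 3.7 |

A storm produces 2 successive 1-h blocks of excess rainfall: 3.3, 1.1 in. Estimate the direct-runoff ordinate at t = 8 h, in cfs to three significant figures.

Q ≈ 17.8 cfs

By discrete convolution, Q_j = Σ (P_i / 1 in) · U_{j−i}.
At t = 8 h (j=8): Q = (3.3/1)·3.7 + (1.1/1)·5.1 = 17.8 cfs.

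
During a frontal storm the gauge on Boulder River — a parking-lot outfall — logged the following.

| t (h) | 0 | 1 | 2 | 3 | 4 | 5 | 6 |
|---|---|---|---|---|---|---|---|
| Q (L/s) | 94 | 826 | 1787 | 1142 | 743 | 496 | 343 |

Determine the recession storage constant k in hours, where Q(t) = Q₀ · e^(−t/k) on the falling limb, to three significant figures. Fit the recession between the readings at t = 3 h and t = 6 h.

On the falling limb, Q drops from 1142 to 343 L/s between t = 3 h and t = 6 h (Δt = 3 h).
k = −Δt / ln(Q₂/Q₁) = −3 / ln(343/1142) = 2.49 h.

k ≈ 2.49 h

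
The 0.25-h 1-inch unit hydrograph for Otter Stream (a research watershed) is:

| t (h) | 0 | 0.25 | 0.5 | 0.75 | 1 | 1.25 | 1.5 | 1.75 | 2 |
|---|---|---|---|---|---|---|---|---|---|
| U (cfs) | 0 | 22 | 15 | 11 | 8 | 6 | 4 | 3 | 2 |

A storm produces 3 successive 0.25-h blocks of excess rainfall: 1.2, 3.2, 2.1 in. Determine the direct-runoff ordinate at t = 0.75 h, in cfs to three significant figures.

By discrete convolution, Q_j = Σ (P_i / 1 in) · U_{j−i}.
At t = 0.75 h (j=3): Q = (1.2/1)·11 + (3.2/1)·15 + (2.1/1)·22 = 107 cfs.

Q ≈ 107 cfs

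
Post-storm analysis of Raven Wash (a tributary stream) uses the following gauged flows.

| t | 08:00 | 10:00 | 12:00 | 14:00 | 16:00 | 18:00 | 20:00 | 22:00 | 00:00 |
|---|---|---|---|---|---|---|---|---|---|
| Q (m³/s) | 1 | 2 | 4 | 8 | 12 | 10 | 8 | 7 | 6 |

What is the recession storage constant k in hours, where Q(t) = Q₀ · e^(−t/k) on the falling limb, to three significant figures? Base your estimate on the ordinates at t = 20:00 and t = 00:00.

On the falling limb, Q drops from 8 to 6 m³/s between t = 20:00 and t = 00:00 (Δt = 4 h).
k = −Δt / ln(Q₂/Q₁) = −4 / ln(6/8) = 13.9 h.

k ≈ 13.9 h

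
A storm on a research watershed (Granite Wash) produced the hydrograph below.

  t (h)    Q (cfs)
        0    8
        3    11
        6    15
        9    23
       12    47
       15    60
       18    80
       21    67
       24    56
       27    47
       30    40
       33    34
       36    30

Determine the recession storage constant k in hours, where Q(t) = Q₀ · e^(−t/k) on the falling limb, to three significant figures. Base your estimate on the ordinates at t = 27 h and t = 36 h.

k ≈ 20.0 h

On the falling limb, Q drops from 47 to 30 cfs between t = 27 h and t = 36 h (Δt = 9 h).
k = −Δt / ln(Q₂/Q₁) = −9 / ln(30/47) = 20.0 h.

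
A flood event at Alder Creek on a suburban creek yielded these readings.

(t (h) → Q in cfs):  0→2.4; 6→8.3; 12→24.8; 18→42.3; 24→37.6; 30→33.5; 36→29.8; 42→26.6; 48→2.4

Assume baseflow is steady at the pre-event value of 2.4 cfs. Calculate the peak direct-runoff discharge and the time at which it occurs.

Q_p = 39.9 cfs at t = 18 h

Subtracting baseflow gives direct-runoff ordinates: 0.0, 5.9, 22.4, 39.9, 35.2, 31.1, 27.4, 24.2, 0.0 cfs.
The maximum is 39.9 cfs, occurring at the reading for t = 18 h.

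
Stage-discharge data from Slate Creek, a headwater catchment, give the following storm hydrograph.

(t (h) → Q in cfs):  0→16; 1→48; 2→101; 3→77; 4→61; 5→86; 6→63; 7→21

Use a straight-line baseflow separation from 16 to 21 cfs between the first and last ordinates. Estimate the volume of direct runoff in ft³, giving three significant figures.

Direct-runoff ordinates (Q − Q_b): 0.00, 31.29, 83.57, 58.86, 42.14, 66.43, 42.71, 0.00 cfs.
ΣQ_DR = 325.0 cfs.
With Δt = 1 h = 3600 s, V = ΣQ_DR · Δt = 325.0 × 3600 = 1.17 × 10^6 ft³.

V ≈ 1.17 × 10^6 ft³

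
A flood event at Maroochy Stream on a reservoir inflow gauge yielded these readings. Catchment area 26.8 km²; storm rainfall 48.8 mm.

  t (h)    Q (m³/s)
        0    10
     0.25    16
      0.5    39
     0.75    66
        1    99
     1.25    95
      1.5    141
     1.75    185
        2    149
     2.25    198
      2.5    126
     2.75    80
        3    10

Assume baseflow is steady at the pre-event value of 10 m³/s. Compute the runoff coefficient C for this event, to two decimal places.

C ≈ 0.75

ΣQ_DR = 1084 m³/s; V = ΣQ_DR·Δt = 9.756 × 10^5 m³.
Runoff depth d = V / A = 36.40 mm.
C = d / P = 36.40 / 48.8 = 0.75.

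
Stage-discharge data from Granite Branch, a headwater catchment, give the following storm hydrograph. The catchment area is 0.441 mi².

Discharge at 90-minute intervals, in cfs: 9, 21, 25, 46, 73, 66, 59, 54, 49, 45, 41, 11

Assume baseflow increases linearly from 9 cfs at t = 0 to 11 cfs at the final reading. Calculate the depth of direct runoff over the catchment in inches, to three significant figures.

d ≈ 2.00 in

Direct runoff: 0.00, 11.82, 15.64, 36.45, 63.27, 56.09, 48.91, 43.73, 38.55, 34.36, 30.18, 0.00 cfs; ΣQ_DR = 379.0 cfs.
V = ΣQ_DR · Δt = 379.0 × 5400 s = 2.047 × 10^6 ft³.
Over A = 0.441 mi², depth = V / A = 2.00 in.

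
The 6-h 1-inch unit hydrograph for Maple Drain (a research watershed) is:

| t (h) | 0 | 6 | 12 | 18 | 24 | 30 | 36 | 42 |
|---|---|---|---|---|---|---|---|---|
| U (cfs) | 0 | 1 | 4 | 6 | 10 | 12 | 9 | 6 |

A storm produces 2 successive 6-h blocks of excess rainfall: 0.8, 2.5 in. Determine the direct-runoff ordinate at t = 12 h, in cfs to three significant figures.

Q ≈ 5.70 cfs

By discrete convolution, Q_j = Σ (P_i / 1 in) · U_{j−i}.
At t = 12 h (j=2): Q = (0.8/1)·4 + (2.5/1)·1 = 5.70 cfs.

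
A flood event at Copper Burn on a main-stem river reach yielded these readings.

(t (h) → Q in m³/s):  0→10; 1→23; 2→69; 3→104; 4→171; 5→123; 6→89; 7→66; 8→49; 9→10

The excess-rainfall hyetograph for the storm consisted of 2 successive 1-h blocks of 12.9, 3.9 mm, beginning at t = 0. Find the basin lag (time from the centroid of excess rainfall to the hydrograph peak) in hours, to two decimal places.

Centroid of excess rainfall: t_c = Σ P_i·t̄_i / ΣP_i = 0.7321 h (block centres at 0.5, 1.5 h).
Hydrograph peak occurs at t = 4 h, so basin lag t_L = 4 − 0.7321 = 3.27 h.

t_L ≈ 3.27 h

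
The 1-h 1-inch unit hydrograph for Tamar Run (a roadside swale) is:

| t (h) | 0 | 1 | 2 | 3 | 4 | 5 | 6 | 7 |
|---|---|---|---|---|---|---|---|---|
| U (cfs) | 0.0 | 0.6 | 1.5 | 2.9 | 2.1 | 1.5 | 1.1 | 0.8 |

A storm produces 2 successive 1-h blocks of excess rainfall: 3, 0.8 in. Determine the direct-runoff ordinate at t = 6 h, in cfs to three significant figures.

Q ≈ 4.50 cfs

By discrete convolution, Q_j = Σ (P_i / 1 in) · U_{j−i}.
At t = 6 h (j=6): Q = (3/1)·1.1 + (0.8/1)·1.5 = 4.50 cfs.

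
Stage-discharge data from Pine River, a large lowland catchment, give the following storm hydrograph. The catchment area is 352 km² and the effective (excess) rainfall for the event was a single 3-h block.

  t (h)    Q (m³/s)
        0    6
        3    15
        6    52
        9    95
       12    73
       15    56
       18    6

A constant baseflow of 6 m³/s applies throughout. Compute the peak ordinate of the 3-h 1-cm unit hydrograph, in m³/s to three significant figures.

Direct runoff: 0.0, 9.0, 46.0, 89.0, 67.0, 50.0, 0.0 m³/s; ΣQ_DR = 261.0 m³/s, peak = 89.0 m³/s.
Runoff depth d = ΣQ_DR·Δt / A = 261.0 × 10800 / (352 km²) = 8.008 mm.
The 1-cm UH is the DRH scaled by (10 mm)/d, so U_p = 89.0 × 10/8.008 = 111 m³/s.

U_p ≈ 111 m³/s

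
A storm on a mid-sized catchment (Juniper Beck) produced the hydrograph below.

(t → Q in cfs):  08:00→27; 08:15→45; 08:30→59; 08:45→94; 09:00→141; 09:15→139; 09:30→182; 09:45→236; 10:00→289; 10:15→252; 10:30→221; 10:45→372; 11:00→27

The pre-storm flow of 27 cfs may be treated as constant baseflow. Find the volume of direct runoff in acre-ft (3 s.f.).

Direct-runoff ordinates (Q − Q_b): 0.0, 18.0, 32.0, 67.0, 114.0, 112.0, 155.0, 209.0, 262.0, 225.0, 194.0, 345.0, 0.0 cfs.
ΣQ_DR = 1733 cfs.
With Δt = 0.25 h = 900 s, V = ΣQ_DR · Δt = 1733 × 900 = 1.56 × 10^6 ft³ = 35.8 acre-ft.

V ≈ 35.8 acre-ft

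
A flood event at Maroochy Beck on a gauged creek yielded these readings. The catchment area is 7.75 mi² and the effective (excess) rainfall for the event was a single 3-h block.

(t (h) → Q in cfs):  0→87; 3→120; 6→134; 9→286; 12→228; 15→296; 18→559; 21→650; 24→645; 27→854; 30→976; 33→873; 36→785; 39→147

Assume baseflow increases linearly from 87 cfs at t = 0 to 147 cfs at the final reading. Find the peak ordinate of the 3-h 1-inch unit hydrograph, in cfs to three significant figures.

Direct runoff: 0.00, 28.38, 37.77, 185.15, 122.54, 185.92, 444.31, 530.69, 521.08, 725.46, 842.85, 735.23, 642.62, 0.00 cfs; ΣQ_DR = 5002 cfs, peak = 842.85 cfs.
Runoff depth d = ΣQ_DR·Δt / A = 5002 × 10800 / (7.75 mi²) = 3.000 in.
The 1-inch UH is the DRH scaled by (1 in)/d, so U_p = 842.85 × 1/3.000 = 281 cfs.

U_p ≈ 281 cfs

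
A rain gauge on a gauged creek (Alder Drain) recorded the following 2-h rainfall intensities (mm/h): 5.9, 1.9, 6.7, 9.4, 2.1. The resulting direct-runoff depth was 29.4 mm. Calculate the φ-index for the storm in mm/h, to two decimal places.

Only the 3 blocks with intensity above φ contribute runoff: 5.9, 6.7, 9.4 mm/h.
Σ(I−φ)·Δt = d  ⇒  (5.9+6.7+9.4 − 3φ)·2 = 29.4
φ = (22.00 − 29.4/2) / 3 = 2.43 mm/h.

φ ≈ 2.43 mm/h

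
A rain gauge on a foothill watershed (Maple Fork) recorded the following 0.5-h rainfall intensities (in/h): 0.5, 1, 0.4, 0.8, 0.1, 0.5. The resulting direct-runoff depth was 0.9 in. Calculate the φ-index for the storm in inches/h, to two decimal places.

φ ≈ 0.28 in/h

Only the 5 blocks with intensity above φ contribute runoff: 0.5, 1, 0.4, 0.8, 0.5 in/h.
Σ(I−φ)·Δt = d  ⇒  (0.5+1+0.4+0.8+0.5 − 5φ)·0.5 = 0.9
φ = (3.200 − 0.9/0.5) / 5 = 0.28 in/h.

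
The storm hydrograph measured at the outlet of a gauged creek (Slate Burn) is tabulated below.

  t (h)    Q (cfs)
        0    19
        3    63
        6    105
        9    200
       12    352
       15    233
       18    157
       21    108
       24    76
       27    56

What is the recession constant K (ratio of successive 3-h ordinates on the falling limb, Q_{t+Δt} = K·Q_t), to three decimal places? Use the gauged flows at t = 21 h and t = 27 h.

Using the recession-limb readings at t = 21 h and t = 27 h: Q falls from 108 to 56 cfs over 2 intervals.
K = (Q₂/Q₁)^(1/2) = (56/108)^(1/2) = 0.720.

K ≈ 0.720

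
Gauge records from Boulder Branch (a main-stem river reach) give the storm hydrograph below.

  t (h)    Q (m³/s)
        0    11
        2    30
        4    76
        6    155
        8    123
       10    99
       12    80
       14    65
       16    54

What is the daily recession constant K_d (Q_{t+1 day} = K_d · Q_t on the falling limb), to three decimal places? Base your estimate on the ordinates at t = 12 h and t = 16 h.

K_d ≈ 0.095

Between t = 12 h and t = 16 h the flow falls from 80 to 54 m³/s over 2×2 h = 4 h.
Per-interval ratio K = (54/80)^(1/2) = 0.8216; K_d = K^(24/2) = 0.095.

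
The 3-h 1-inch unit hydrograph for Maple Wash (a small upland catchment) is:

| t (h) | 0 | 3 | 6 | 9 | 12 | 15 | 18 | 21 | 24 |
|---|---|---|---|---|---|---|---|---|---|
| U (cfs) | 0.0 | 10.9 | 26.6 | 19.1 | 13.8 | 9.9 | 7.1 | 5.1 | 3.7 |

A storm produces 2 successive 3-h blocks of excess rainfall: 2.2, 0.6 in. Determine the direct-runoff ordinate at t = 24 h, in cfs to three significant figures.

By discrete convolution, Q_j = Σ (P_i / 1 in) · U_{j−i}.
At t = 24 h (j=8): Q = (2.2/1)·3.7 + (0.6/1)·5.1 = 11.2 cfs.

Q ≈ 11.2 cfs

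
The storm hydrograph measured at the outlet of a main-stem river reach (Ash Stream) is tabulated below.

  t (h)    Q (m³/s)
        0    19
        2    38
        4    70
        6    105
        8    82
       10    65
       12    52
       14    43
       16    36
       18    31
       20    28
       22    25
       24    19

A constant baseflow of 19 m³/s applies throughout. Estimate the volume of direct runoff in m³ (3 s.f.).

V ≈ 2.64 × 10^6 m³

Direct-runoff ordinates (Q − Q_b): 0.0, 19.0, 51.0, 86.0, 63.0, 46.0, 33.0, 24.0, 17.0, 12.0, 9.0, 6.0, 0.0 m³/s.
ΣQ_DR = 366.0 m³/s.
With Δt = 2 h = 7200 s, V = ΣQ_DR · Δt = 366.0 × 7200 = 2.64 × 10^6 m³.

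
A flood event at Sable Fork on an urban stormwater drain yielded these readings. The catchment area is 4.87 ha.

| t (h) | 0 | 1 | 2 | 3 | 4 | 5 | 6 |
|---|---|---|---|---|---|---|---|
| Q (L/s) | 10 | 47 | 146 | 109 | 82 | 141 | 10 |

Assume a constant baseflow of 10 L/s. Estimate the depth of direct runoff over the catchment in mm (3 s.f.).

d ≈ 35.1 mm

Direct runoff: 0.0, 37.0, 136.0, 99.0, 72.0, 131.0, 0.0 L/s; ΣQ_DR = 475.0 L/s.
V = ΣQ_DR · Δt = 475.0 × 3600 s = 1.710 × 10^6 L.
Over A = 4.87 ha, depth = V / A = 35.1 mm.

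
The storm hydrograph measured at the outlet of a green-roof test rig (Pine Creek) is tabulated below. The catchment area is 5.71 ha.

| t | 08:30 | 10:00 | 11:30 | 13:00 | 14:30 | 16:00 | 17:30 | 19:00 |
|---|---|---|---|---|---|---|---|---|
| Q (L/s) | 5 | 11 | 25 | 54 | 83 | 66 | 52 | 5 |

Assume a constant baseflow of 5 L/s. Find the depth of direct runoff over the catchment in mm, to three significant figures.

Direct runoff: 0.0, 6.0, 20.0, 49.0, 78.0, 61.0, 47.0, 0.0 L/s; ΣQ_DR = 261.0 L/s.
V = ΣQ_DR · Δt = 261.0 × 5400 s = 1.409 × 10^6 L.
Over A = 5.71 ha, depth = V / A = 24.7 mm.

d ≈ 24.7 mm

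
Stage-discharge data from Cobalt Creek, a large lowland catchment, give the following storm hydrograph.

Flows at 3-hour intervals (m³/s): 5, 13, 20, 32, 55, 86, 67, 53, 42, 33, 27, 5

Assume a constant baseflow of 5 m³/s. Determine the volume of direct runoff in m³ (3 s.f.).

V ≈ 4.08 × 10^6 m³

Direct-runoff ordinates (Q − Q_b): 0.0, 8.0, 15.0, 27.0, 50.0, 81.0, 62.0, 48.0, 37.0, 28.0, 22.0, 0.0 m³/s.
ΣQ_DR = 378.0 m³/s.
With Δt = 3 h = 10800 s, V = ΣQ_DR · Δt = 378.0 × 10800 = 4.08 × 10^6 m³.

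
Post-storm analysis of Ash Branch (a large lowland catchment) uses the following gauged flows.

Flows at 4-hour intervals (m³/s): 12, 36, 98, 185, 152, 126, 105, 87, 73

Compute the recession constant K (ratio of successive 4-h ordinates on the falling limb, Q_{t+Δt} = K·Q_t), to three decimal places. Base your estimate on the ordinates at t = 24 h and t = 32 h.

K ≈ 0.834

Using the recession-limb readings at t = 24 h and t = 32 h: Q falls from 105 to 73 m³/s over 2 intervals.
K = (Q₂/Q₁)^(1/2) = (73/105)^(1/2) = 0.834.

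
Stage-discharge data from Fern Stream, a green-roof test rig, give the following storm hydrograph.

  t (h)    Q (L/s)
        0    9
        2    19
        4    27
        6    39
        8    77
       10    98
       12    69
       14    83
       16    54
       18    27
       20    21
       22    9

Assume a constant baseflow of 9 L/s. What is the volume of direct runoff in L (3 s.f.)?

V ≈ 3.05 × 10^6 L

Direct-runoff ordinates (Q − Q_b): 0.0, 10.0, 18.0, 30.0, 68.0, 89.0, 60.0, 74.0, 45.0, 18.0, 12.0, 0.0 L/s.
ΣQ_DR = 424.0 L/s.
With Δt = 2 h = 7200 s, V = ΣQ_DR · Δt = 424.0 × 7200 = 3.05 × 10^6 L.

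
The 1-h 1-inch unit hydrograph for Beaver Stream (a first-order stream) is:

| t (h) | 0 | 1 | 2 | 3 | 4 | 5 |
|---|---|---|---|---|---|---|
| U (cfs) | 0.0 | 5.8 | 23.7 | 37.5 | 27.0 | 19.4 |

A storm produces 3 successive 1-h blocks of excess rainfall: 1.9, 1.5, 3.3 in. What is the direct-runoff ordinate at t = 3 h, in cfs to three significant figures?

Q ≈ 126 cfs

By discrete convolution, Q_j = Σ (P_i / 1 in) · U_{j−i}.
At t = 3 h (j=3): Q = (1.9/1)·37.5 + (1.5/1)·23.7 + (3.3/1)·5.8 = 126 cfs.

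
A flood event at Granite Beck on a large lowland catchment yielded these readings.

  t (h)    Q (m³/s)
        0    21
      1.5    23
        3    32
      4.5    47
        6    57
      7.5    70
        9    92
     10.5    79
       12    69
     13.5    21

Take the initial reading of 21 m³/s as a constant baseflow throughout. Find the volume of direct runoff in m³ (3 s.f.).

V ≈ 1.63 × 10^6 m³

Direct-runoff ordinates (Q − Q_b): 0.0, 2.0, 11.0, 26.0, 36.0, 49.0, 71.0, 58.0, 48.0, 0.0 m³/s.
ΣQ_DR = 301.0 m³/s.
With Δt = 1.5 h = 5400 s, V = ΣQ_DR · Δt = 301.0 × 5400 = 1.63 × 10^6 m³.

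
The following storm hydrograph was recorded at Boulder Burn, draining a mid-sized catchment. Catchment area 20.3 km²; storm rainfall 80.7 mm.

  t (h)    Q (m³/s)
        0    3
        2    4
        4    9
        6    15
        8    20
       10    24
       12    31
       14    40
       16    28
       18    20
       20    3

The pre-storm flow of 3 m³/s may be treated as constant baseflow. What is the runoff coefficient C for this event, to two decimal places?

ΣQ_DR = 164.0 m³/s; V = ΣQ_DR·Δt = 1.181 × 10^6 m³.
Runoff depth d = V / A = 58.17 mm.
C = d / P = 58.17 / 80.7 = 0.72.

C ≈ 0.72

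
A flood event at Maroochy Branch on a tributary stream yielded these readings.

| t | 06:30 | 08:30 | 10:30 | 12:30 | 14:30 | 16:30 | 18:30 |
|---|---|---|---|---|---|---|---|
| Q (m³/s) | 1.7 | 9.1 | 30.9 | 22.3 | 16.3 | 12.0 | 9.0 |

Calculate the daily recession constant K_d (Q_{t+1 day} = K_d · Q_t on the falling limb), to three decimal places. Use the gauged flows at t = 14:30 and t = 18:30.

Between t = 14:30 and t = 18:30 the flow falls from 16.3 to 9.0 m³/s over 2×2 h = 4 h.
Per-interval ratio K = (9.0/16.3)^(1/2) = 0.7431; K_d = K^(24/2) = 0.028.

K_d ≈ 0.028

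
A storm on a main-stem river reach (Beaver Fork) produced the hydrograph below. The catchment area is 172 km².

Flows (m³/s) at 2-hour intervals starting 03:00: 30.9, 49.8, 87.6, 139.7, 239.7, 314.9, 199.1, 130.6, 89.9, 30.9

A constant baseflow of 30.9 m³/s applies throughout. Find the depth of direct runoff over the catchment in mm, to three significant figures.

d ≈ 42.0 mm

Direct runoff: 0.0, 18.9, 56.7, 108.8, 208.8, 284.0, 168.2, 99.7, 59.0, 0.0 m³/s; ΣQ_DR = 1004 m³/s.
V = ΣQ_DR · Δt = 1004 × 7200 s = 7.230 × 10^6 m³.
Over A = 172 km², depth = V / A = 42.0 mm.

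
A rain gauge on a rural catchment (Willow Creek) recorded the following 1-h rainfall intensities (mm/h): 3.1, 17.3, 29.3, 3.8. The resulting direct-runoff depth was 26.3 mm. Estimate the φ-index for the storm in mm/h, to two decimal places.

Only the 2 blocks with intensity above φ contribute runoff: 17.3, 29.3 mm/h.
Σ(I−φ)·Δt = d  ⇒  (17.3+29.3 − 2φ)·1 = 26.3
φ = (46.60 − 26.3/1) / 2 = 10.15 mm/h.

φ ≈ 10.15 mm/h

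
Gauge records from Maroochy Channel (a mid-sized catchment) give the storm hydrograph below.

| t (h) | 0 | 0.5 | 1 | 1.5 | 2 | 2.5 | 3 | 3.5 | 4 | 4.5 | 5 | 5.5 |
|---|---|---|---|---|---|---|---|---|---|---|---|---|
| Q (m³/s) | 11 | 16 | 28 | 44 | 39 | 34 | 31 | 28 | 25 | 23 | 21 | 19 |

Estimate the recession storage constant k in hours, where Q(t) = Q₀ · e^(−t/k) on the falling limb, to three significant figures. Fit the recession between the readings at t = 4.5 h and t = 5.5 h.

k ≈ 5.23 h

On the falling limb, Q drops from 23 to 19 m³/s between t = 4.5 h and t = 5.5 h (Δt = 1 h).
k = −Δt / ln(Q₂/Q₁) = −1 / ln(19/23) = 5.23 h.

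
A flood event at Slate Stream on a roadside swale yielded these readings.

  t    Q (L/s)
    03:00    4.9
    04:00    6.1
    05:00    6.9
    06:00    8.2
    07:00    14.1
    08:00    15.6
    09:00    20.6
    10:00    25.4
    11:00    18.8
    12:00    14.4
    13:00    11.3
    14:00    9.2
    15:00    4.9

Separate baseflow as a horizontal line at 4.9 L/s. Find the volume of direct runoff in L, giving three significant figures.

Direct-runoff ordinates (Q − Q_b): 0.0, 1.2, 2.0, 3.3, 9.2, 10.7, 15.7, 20.5, 13.9, 9.5, 6.4, 4.3, 0.0 L/s.
ΣQ_DR = 96.70 L/s.
With Δt = 1 h = 3600 s, V = ΣQ_DR · Δt = 96.70 × 3600 = 3.48 × 10^5 L.

V ≈ 3.48 × 10^5 L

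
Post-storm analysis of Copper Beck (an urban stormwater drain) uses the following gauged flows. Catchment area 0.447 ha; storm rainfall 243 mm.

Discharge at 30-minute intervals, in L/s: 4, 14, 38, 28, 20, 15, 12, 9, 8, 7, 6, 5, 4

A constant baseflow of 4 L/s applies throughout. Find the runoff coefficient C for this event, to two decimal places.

C ≈ 0.20

ΣQ_DR = 118.0 L/s; V = ΣQ_DR·Δt = 2.124 × 10^5 L.
Runoff depth d = V / A = 47.52 mm.
C = d / P = 47.52 / 243 = 0.20.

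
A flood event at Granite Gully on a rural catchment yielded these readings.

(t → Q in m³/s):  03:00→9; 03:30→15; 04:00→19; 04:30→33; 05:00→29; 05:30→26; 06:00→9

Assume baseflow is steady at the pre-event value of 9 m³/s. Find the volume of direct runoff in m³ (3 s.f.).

Direct-runoff ordinates (Q − Q_b): 0.0, 6.0, 10.0, 24.0, 20.0, 17.0, 0.0 m³/s.
ΣQ_DR = 77.00 m³/s.
With Δt = 0.5 h = 1800 s, V = ΣQ_DR · Δt = 77.00 × 1800 = 1.39 × 10^5 m³.

V ≈ 1.39 × 10^5 m³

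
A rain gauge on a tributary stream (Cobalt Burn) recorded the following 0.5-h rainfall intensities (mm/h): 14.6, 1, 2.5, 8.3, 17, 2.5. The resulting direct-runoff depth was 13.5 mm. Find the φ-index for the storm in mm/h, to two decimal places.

φ ≈ 4.30 mm/h

Only the 3 blocks with intensity above φ contribute runoff: 14.6, 8.3, 17 mm/h.
Σ(I−φ)·Δt = d  ⇒  (14.6+8.3+17 − 3φ)·0.5 = 13.5
φ = (39.90 − 13.5/0.5) / 3 = 4.30 mm/h.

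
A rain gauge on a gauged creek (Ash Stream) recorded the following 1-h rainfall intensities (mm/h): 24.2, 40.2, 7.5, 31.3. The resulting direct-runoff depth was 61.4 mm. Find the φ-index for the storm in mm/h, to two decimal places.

φ ≈ 11.43 mm/h

Only the 3 blocks with intensity above φ contribute runoff: 24.2, 40.2, 31.3 mm/h.
Σ(I−φ)·Δt = d  ⇒  (24.2+40.2+31.3 − 3φ)·1 = 61.4
φ = (95.70 − 61.4/1) / 3 = 11.43 mm/h.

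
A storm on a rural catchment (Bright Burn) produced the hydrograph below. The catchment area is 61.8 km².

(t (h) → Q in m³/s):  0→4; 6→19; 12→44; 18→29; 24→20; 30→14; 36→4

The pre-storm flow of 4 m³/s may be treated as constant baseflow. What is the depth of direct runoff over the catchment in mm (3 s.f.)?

d ≈ 37.0 mm

Direct runoff: 0.0, 15.0, 40.0, 25.0, 16.0, 10.0, 0.0 m³/s; ΣQ_DR = 106.0 m³/s.
V = ΣQ_DR · Δt = 106.0 × 21600 s = 2.290 × 10^6 m³.
Over A = 61.8 km², depth = V / A = 37.0 mm.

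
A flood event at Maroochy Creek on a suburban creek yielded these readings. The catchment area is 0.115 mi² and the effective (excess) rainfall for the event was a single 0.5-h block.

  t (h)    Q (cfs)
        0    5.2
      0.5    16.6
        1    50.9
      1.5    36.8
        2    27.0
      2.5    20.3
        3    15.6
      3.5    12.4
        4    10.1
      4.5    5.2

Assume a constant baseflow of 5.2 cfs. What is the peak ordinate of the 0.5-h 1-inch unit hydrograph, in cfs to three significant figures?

U_p ≈ 45.8 cfs

Direct runoff: 0.0, 11.4, 45.7, 31.6, 21.8, 15.1, 10.4, 7.2, 4.9, 0.0 cfs; ΣQ_DR = 148.1 cfs, peak = 45.7 cfs.
Runoff depth d = ΣQ_DR·Δt / A = 148.1 × 1800 / (0.115 mi²) = 0.9978 in.
The 1-inch UH is the DRH scaled by (1 in)/d, so U_p = 45.7 × 1/0.9978 = 45.8 cfs.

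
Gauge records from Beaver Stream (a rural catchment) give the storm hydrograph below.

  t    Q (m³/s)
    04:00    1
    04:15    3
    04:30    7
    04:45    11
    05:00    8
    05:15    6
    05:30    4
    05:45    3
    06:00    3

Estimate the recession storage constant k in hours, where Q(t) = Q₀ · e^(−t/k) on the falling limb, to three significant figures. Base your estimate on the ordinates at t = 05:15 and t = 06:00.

k ≈ 1.08 h

On the falling limb, Q drops from 6 to 3 m³/s between t = 05:15 and t = 06:00 (Δt = 0.75 h).
k = −Δt / ln(Q₂/Q₁) = −0.75 / ln(3/6) = 1.08 h.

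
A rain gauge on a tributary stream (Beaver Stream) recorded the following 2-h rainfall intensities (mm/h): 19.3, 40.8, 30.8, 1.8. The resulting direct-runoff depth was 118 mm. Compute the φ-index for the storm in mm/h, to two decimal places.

φ ≈ 10.63 mm/h

Only the 3 blocks with intensity above φ contribute runoff: 19.3, 40.8, 30.8 mm/h.
Σ(I−φ)·Δt = d  ⇒  (19.3+40.8+30.8 − 3φ)·2 = 118
φ = (90.90 − 118/2) / 3 = 10.63 mm/h.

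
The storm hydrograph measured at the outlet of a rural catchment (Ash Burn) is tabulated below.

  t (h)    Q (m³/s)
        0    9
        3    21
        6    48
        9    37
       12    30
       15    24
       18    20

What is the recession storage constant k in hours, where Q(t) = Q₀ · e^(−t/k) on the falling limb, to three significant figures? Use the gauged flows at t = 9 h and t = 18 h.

k ≈ 14.6 h

On the falling limb, Q drops from 37 to 20 m³/s between t = 9 h and t = 18 h (Δt = 9 h).
k = −Δt / ln(Q₂/Q₁) = −9 / ln(20/37) = 14.6 h.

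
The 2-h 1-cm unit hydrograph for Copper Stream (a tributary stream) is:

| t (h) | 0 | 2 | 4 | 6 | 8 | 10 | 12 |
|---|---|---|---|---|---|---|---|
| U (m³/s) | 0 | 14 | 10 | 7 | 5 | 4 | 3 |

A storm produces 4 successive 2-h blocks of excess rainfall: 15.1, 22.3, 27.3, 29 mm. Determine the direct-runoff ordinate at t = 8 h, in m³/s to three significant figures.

By discrete convolution, Q_j = Σ (P_i / 10 mm) · U_{j−i}.
At t = 8 h (j=4): Q = (15.1/10)·5 + (22.3/10)·7 + (27.3/10)·10 + (29/10)·14 = 91.1 m³/s.

Q ≈ 91.1 m³/s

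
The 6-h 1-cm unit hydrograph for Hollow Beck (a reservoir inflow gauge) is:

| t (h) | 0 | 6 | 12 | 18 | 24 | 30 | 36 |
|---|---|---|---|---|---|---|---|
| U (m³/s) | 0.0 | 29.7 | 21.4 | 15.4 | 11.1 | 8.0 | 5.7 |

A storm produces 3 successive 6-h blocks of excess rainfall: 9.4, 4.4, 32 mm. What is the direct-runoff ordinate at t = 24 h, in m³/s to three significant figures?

Q ≈ 85.7 m³/s

By discrete convolution, Q_j = Σ (P_i / 10 mm) · U_{j−i}.
At t = 24 h (j=4): Q = (9.4/10)·11.1 + (4.4/10)·15.4 + (32/10)·21.4 = 85.7 m³/s.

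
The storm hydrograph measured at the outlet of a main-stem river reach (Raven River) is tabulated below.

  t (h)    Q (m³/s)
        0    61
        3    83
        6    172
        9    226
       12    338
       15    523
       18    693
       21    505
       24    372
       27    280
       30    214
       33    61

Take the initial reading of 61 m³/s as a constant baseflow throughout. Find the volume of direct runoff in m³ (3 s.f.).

V ≈ 3.02 × 10^7 m³

Direct-runoff ordinates (Q − Q_b): 0.0, 22.0, 111.0, 165.0, 277.0, 462.0, 632.0, 444.0, 311.0, 219.0, 153.0, 0.0 m³/s.
ΣQ_DR = 2796 m³/s.
With Δt = 3 h = 10800 s, V = ΣQ_DR · Δt = 2796 × 10800 = 3.02 × 10^7 m³.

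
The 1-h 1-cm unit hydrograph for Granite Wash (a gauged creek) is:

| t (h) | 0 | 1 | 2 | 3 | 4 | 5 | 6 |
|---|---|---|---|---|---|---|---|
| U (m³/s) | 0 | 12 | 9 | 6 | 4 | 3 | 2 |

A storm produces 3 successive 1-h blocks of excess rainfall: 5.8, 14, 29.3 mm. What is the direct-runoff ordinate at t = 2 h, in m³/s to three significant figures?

By discrete convolution, Q_j = Σ (P_i / 10 mm) · U_{j−i}.
At t = 2 h (j=2): Q = (5.8/10)·9 + (14/10)·12 + (29.3/10)·0 = 22.0 m³/s.

Q ≈ 22.0 m³/s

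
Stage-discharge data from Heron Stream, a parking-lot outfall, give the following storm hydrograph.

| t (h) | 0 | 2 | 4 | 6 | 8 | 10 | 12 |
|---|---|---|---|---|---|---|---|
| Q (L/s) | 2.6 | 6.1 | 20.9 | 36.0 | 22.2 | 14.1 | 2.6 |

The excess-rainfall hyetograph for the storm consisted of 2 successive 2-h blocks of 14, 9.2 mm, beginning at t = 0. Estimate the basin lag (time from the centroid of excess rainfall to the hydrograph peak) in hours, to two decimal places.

Centroid of excess rainfall: t_c = Σ P_i·t̄_i / ΣP_i = 1.7931 h (block centres at 1, 3 h).
Hydrograph peak occurs at t = 6 h, so basin lag t_L = 6 − 1.7931 = 4.21 h.

t_L ≈ 4.21 h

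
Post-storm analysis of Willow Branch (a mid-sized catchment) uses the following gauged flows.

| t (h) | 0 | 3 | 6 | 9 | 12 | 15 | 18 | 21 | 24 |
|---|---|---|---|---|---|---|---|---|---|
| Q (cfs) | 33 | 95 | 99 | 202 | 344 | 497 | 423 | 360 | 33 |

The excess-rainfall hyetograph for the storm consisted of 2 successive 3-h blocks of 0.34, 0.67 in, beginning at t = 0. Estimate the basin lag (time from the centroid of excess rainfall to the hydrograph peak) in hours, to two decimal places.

Centroid of excess rainfall: t_c = Σ P_i·t̄_i / ΣP_i = 3.4901 h (block centres at 1.5, 4.5 h).
Hydrograph peak occurs at t = 15 h, so basin lag t_L = 15 − 3.4901 = 11.51 h.

t_L ≈ 11.51 h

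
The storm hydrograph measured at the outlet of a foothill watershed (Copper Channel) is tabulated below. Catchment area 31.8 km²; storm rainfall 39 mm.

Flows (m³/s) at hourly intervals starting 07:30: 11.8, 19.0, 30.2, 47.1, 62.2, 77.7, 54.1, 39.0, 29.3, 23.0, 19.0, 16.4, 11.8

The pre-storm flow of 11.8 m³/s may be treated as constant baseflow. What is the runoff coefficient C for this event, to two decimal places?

ΣQ_DR = 287.2 m³/s; V = ΣQ_DR·Δt = 1.034 × 10^6 m³.
Runoff depth d = V / A = 32.51 mm.
C = d / P = 32.51 / 39 = 0.83.

C ≈ 0.83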